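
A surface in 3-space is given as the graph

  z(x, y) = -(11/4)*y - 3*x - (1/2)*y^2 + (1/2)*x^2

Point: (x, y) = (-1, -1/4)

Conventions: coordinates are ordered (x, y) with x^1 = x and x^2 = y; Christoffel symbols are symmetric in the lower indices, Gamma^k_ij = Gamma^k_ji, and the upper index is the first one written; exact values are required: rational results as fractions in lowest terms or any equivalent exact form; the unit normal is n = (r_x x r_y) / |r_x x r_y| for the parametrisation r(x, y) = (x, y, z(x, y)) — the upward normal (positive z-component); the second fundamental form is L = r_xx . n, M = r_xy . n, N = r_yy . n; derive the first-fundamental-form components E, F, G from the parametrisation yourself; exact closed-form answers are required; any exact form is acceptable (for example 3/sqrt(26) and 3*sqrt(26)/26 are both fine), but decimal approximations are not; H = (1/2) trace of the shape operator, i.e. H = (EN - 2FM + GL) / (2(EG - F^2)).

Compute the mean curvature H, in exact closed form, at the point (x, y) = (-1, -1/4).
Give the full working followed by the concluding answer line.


z_x = -4, z_y = -5/2, z_xx = 1, z_xy = 0, z_yy = -1
E = 17, F = 10, G = 29/4; answer radicand W^2 = 93/4
unnormalised second-form numerators: l = 1, m = 0, n = -1; L = l/sqrt(93/4), and similarly M = m/sqrt(W^2), N = n/sqrt(W^2)
H = (E*n - 2*F*m + G*l) / (2*(EG - F^2)*sqrt(W^2)); E*n - 2*F*m + G*l = -39/4, EG - F^2 = 93/4, so H = (-13/62)/sqrt(93/4)

Answer: H = -13*sqrt(93)/2883


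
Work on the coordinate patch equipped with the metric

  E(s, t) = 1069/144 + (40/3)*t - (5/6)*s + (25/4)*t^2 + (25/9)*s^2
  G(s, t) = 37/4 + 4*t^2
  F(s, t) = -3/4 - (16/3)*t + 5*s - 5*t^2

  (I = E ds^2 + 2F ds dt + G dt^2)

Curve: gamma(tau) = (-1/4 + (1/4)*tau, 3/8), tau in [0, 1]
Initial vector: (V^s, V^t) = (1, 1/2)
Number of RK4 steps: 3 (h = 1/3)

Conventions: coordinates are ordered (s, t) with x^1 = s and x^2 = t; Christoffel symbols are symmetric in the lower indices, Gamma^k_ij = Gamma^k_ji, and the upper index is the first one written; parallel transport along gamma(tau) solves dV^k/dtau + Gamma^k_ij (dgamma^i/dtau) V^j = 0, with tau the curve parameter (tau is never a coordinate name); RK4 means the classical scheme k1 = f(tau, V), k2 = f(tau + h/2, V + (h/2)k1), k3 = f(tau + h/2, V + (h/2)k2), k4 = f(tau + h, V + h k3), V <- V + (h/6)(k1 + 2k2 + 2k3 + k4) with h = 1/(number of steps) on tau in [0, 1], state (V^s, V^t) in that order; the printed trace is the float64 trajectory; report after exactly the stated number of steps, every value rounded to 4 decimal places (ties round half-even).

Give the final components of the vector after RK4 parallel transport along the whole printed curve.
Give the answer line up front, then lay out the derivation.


Answer: V^s = 0.9472, V^t = 0.5783

gamma'(tau) = (1/4, 0); f(tau, V)^k = -Gamma^k_ij(gamma(tau)) gamma'^i(tau) V^j; h = 1/3; intermediate values shown to 6 dp
curve data and Christoffel symbols at the stage parameters:
  tau = 0.000000: gamma = (-0.250000, 0.375000), gamma' = (0.250000, 0.000000); Gamma_sss = -0.265375, Gamma_sst = 0.788295, Gamma_stt = -0.731776, Gamma_tss = -0.535899, Gamma_tst = 0.377829, Gamma_ttt = -0.197873
  tau = 0.166667: gamma = (-0.208333, 0.375000), gamma' = (0.250000, 0.000000); Gamma_sss = -0.245491, Gamma_sst = 0.780949, Gamma_stt = -0.727717, Gamma_tss = -0.521156, Gamma_tst = 0.357728, Gamma_ttt = -0.180478
  tau = 0.333333: gamma = (-0.166667, 0.375000), gamma' = (0.250000, 0.000000); Gamma_sss = -0.225958, Gamma_sst = 0.773686, Gamma_stt = -0.723683, Gamma_tss = -0.507412, Gamma_tst = 0.337974, Gamma_ttt = -0.163265
  tau = 0.500000: gamma = (-0.125000, 0.375000), gamma' = (0.250000, 0.000000); Gamma_sss = -0.206771, Gamma_sst = 0.766505, Gamma_stt = -0.719675, Gamma_tss = -0.494640, Gamma_tst = 0.318563, Gamma_ttt = -0.146234
  tau = 0.666667: gamma = (-0.083333, 0.375000), gamma' = (0.250000, 0.000000); Gamma_sss = -0.187925, Gamma_sst = 0.759405, Gamma_stt = -0.715693, Gamma_tss = -0.482818, Gamma_tst = 0.299489, Gamma_ttt = -0.129384
  tau = 0.833333: gamma = (-0.041667, 0.375000), gamma' = (0.250000, 0.000000); Gamma_sss = -0.169413, Gamma_sst = 0.752384, Gamma_stt = -0.711736, Gamma_tss = -0.471920, Gamma_tst = 0.280746, Gamma_ttt = -0.112713
  tau = 1.000000: gamma = (0.000000, 0.375000), gamma' = (0.250000, 0.000000); Gamma_sss = -0.151231, Gamma_sst = 0.745443, Gamma_stt = -0.707805, Gamma_tss = -0.461925, Gamma_tst = 0.262330, Gamma_ttt = -0.096218
step 0: V^s = 1.0000, V^t = 0.5000
step 1: k1 = (-0.032193, 0.086746), k2 = (-0.039398, 0.083581), k3 = (-0.039369, 0.083472), k4 = (-0.046344, 0.080590); V <- V + (h/6)(k1 + 2k2 + 2k3 + k4): V^s = 0.9869, V^t = 0.5279
step 2: k1 = (-0.046350, 0.080589), k2 = (-0.053110, 0.077974), k3 = (-0.053084, 0.077870), k4 = (-0.059609, 0.075520); V <- V + (h/6)(k1 + 2k2 + 2k3 + k4): V^s = 0.9692, V^t = 0.5538
step 3: k1 = (-0.059614, 0.075519), k2 = (-0.065916, 0.073418), k3 = (-0.065894, 0.073319), k4 = (-0.071957, 0.071462); V <- V + (h/6)(k1 + 2k2 + 2k3 + k4): V^s = 0.9472, V^t = 0.5783


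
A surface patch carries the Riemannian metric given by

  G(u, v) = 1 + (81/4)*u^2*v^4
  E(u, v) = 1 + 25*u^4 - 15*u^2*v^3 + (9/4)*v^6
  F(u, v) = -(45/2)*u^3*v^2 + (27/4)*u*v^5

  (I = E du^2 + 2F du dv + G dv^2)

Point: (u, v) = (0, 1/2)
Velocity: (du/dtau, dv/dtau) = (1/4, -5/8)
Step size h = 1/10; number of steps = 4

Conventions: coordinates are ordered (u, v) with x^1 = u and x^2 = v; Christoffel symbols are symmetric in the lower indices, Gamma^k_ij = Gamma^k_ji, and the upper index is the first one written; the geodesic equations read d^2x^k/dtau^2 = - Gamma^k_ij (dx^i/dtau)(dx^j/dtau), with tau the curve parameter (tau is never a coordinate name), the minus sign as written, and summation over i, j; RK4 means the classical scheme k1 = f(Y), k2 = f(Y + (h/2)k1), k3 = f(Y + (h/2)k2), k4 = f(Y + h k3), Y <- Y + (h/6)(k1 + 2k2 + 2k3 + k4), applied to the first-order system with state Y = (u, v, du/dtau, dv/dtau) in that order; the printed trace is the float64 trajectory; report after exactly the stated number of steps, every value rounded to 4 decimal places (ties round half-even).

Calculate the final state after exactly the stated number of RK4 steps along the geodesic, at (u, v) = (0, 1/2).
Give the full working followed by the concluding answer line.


f(Y) = (du/dtau, dv/dtau, -Gamma^u_ij Y'^i Y'^j, -Gamma^v_ij Y'^i Y'^j) with the Gammas evaluated at the stage position; h = 0.100000; intermediate values shown to 6 dp
step 0: u = 0.0000, v = 0.5000, du/dtau = 0.2500, dv/dtau = -0.6250
step 1:
  k1: at (u, v) = (0.000000, 0.500000), (du/dtau, dv/dtau) = (0.250000, -0.625000); Gamma_uuu = 0.000000, Gamma_uuv = 0.203774, Gamma_uvv = 0.000000, Gamma_vuu = 0.000000, Gamma_vuv = 0.000000, Gamma_vvv = 0.000000; k1 = (0.250000, -0.625000, 0.063679, 0.000000)
  k2: at (u, v) = (0.012500, 0.468750), (du/dtau, dv/dtau) = (0.253184, -0.625000); Gamma_uuu = -0.018768, Gamma_uuv = 0.148457, Gamma_uvv = 0.007918, Gamma_vuu = -0.001509, Gamma_vuv = 0.011937, Gamma_vvv = 0.000637; k2 = (0.253184, -0.625000, 0.045094, 0.003626)
  k3: at (u, v) = (0.012659, 0.468750), (du/dtau, dv/dtau) = (0.252255, -0.624819); Gamma_uuu = -0.019005, Gamma_uuv = 0.148438, Gamma_uvv = 0.008018, Gamma_vuu = -0.001548, Gamma_vuv = 0.012089, Gamma_vvv = 0.000653; k3 = (0.252255, -0.624819, 0.044871, 0.003654)
  k4: at (u, v) = (0.025225, 0.437518), (du/dtau, dv/dtau) = (0.254487, -0.624635); Gamma_uuu = -0.030417, Gamma_uuv = 0.103867, Gamma_uvv = 0.011977, Gamma_vuu = -0.005398, Gamma_vuv = 0.018432, Gamma_vvv = 0.002125; k4 = (0.254487, -0.624635, 0.030319, 0.005380)
  Y <- Y + (h/6)(k1 + 2k2 + 2k3 + k4): u = 0.0253, v = 0.4375, du/dtau = 0.2546, dv/dtau = -0.6247
step 2:
  k1: at (u, v) = (0.025256, 0.437512), (du/dtau, dv/dtau) = (0.254565, -0.624668); Gamma_uuu = -0.030451, Gamma_uuv = 0.103854, Gamma_uvv = 0.011990, Gamma_vuu = -0.005411, Gamma_vuv = 0.018454, Gamma_vvv = 0.002131; k1 = (0.254565, -0.624668, 0.030324, 0.005388)
  k2: at (u, v) = (0.037984, 0.406279), (du/dtau, dv/dtau) = (0.256082, -0.624398); Gamma_uuu = -0.035135, Gamma_uuv = 0.068706, Gamma_uvv = 0.012847, Gamma_vuu = -0.010616, Gamma_vuv = 0.020759, Gamma_vvv = 0.003882; k2 = (0.256082, -0.624398, 0.019267, 0.005821)
  k3: at (u, v) = (0.038060, 0.406292), (du/dtau, dv/dtau) = (0.255529, -0.624377); Gamma_uuu = -0.035198, Gamma_uuv = 0.068696, Gamma_uvv = 0.012871, Gamma_vuu = -0.010659, Gamma_vuv = 0.020804, Gamma_vvv = 0.003898; k3 = (0.255529, -0.624377, 0.019201, 0.005815)
  k4: at (u, v) = (0.050809, 0.375074), (du/dtau, dv/dtau) = (0.256486, -0.624086); Gamma_uuu = -0.033475, Gamma_uuv = 0.041709, Gamma_uvv = 0.011300, Gamma_vuu = -0.016255, Gamma_vuv = 0.020253, Gamma_vvv = 0.005487; k4 = (0.256486, -0.624086, 0.011153, 0.005416)
  Y <- Y + (h/6)(k1 + 2k2 + 2k3 + k4): u = 0.0508, v = 0.3751, du/dtau = 0.2565, dv/dtau = -0.6241
step 3:
  k1: at (u, v) = (0.050827, 0.375074), (du/dtau, dv/dtau) = (0.256539, -0.624100); Gamma_uuu = -0.033482, Gamma_uuv = 0.041702, Gamma_uvv = 0.011302, Gamma_vuu = -0.016266, Gamma_vuv = 0.020260, Gamma_vvv = 0.005491; k1 = (0.256539, -0.624100, 0.011155, 0.005419)
  k2: at (u, v) = (0.063654, 0.343869), (du/dtau, dv/dtau) = (0.257097, -0.623829); Gamma_uuu = -0.025855, Gamma_uuv = 0.021613, Gamma_uvv = 0.008002, Gamma_vuu = -0.021500, Gamma_vuv = 0.017972, Gamma_vvv = 0.006654; k2 = (0.257097, -0.623829, 0.005528, 0.004597)
  k3: at (u, v) = (0.063682, 0.343882), (du/dtau, dv/dtau) = (0.256815, -0.623870); Gamma_uuu = -0.025860, Gamma_uuv = 0.021609, Gamma_uvv = 0.008003, Gamma_vuu = -0.021520, Gamma_vuv = 0.017983, Gamma_vvv = 0.006660; k3 = (0.256815, -0.623870, 0.005515, 0.004590)
  k4: at (u, v) = (0.076509, 0.312687), (du/dtau, dv/dtau) = (0.257091, -0.623641); Gamma_uuu = -0.012675, Gamma_uuv = 0.007289, Gamma_uvv = 0.003567, Gamma_vuu = -0.025718, Gamma_vuv = 0.014790, Gamma_vvv = 0.007238; k4 = (0.257091, -0.623641, 0.001788, 0.003628)
  Y <- Y + (h/6)(k1 + 2k2 + 2k3 + k4): u = 0.0765, v = 0.3127, du/dtau = 0.2571, dv/dtau = -0.6236
step 4:
  k1: at (u, v) = (0.076518, 0.312688), (du/dtau, dv/dtau) = (0.257123, -0.623643); Gamma_uuu = -0.012672, Gamma_uuv = 0.007286, Gamma_uvv = 0.003566, Gamma_vuu = -0.025725, Gamma_vuv = 0.014792, Gamma_vvv = 0.007239; k1 = (0.257123, -0.623643, 0.001788, 0.003629)
  k2: at (u, v) = (0.089374, 0.281506), (du/dtau, dv/dtau) = (0.257212, -0.623461); Gamma_uuu = 0.005782, Gamma_uuv = -0.002307, Gamma_uvv = -0.001465, Gamma_vuu = -0.028455, Gamma_vuv = 0.011353, Gamma_vvv = 0.007209; k2 = (0.257212, -0.623461, -0.000553, 0.002722)
  k3: at (u, v) = (0.089379, 0.281515), (du/dtau, dv/dtau) = (0.257095, -0.623507); Gamma_uuu = 0.005783, Gamma_uuv = -0.002308, Gamma_uvv = -0.001465, Gamma_vuu = -0.028459, Gamma_vuv = 0.011356, Gamma_vvv = 0.007211; k3 = (0.257095, -0.623507, -0.000552, 0.002719)
  k4: at (u, v) = (0.102228, 0.250337), (du/dtau, dv/dtau) = (0.257068, -0.623371); Gamma_uuu = 0.029311, Gamma_uuv = -0.008086, Gamma_uvv = -0.006604, Gamma_vuu = -0.029423, Gamma_vuv = 0.008117, Gamma_vvv = 0.006629; k4 = (0.257068, -0.623371, -0.001962, 0.001970)
  Y <- Y + (h/6)(k1 + 2k2 + 2k3 + k4): u = 0.1022, v = 0.2503, du/dtau = 0.2571, dv/dtau = -0.6234

Answer: u = 0.1022, v = 0.2503, du/dtau = 0.2571, dv/dtau = -0.6234


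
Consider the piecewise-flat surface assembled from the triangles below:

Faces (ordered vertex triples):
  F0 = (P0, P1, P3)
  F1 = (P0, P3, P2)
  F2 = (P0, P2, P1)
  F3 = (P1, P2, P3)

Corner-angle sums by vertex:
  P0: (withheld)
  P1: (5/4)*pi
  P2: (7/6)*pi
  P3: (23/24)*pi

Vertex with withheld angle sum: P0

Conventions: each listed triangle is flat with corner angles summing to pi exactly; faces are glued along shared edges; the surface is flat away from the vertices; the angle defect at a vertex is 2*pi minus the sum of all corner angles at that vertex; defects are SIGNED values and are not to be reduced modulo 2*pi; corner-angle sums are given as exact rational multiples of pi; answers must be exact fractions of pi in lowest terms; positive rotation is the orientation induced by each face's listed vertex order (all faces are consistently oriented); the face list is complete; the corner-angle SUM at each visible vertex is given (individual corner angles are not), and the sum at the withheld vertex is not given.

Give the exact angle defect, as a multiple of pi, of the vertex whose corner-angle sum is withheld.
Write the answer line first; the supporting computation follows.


Answer: defect(P0) = (11/8)*pi

V = 4, E = 6, F = 4; chi = V - E + F = 2
Gauss-Bonnet: total defect = 2*pi*chi = 4*pi; visible defects sum to (21/8)*pi


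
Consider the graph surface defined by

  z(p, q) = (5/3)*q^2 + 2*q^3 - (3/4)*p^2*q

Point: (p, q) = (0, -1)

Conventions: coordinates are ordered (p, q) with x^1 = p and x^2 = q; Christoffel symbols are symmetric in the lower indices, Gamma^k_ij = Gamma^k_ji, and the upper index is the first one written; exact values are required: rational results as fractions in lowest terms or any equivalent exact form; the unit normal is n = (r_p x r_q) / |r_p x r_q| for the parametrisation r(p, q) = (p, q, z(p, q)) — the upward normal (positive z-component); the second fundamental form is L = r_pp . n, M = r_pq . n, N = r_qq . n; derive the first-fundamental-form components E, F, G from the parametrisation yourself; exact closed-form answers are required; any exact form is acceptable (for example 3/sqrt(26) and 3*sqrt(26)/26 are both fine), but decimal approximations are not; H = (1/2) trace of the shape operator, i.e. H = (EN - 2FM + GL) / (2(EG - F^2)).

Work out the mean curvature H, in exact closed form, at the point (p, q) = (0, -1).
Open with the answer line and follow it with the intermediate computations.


Answer: H = 189*sqrt(73)/21316

z_p = 0, z_q = 8/3, z_pp = 3/2, z_pq = 0, z_qq = -26/3
E = 1, F = 0, G = 73/9; answer radicand W^2 = 73/9
unnormalised second-form numerators: l = 3/2, m = 0, n = -26/3; L = l/sqrt(73/9), and similarly M = m/sqrt(W^2), N = n/sqrt(W^2)
H = (E*n - 2*F*m + G*l) / (2*(EG - F^2)*sqrt(W^2)); E*n - 2*F*m + G*l = 7/2, EG - F^2 = 73/9, so H = (63/292)/sqrt(73/9)


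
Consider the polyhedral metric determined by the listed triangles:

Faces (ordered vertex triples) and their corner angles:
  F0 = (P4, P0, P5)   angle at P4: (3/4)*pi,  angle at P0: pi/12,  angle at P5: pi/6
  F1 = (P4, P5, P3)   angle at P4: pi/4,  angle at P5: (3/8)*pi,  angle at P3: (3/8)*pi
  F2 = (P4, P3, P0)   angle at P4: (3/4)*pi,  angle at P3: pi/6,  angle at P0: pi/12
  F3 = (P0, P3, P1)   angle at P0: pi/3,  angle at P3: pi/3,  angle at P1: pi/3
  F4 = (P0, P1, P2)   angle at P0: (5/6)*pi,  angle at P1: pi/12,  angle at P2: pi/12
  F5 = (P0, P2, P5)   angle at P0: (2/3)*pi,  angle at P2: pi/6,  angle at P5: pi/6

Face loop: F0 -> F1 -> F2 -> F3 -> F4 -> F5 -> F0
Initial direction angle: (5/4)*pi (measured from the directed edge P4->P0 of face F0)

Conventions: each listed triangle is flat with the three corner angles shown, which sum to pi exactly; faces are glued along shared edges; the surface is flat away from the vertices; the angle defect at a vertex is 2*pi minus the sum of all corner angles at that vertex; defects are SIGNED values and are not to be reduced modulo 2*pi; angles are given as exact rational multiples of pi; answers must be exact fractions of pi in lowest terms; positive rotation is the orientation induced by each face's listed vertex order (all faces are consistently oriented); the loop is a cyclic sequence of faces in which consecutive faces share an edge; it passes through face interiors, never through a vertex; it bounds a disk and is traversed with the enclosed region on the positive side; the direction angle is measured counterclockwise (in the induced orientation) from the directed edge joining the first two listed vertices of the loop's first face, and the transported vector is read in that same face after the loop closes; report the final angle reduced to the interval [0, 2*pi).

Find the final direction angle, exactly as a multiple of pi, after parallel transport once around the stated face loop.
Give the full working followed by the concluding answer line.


enclosed vertex P0: corner angles sum to 2*pi, defect = 2*pi - 2*pi = 0
enclosed vertex P4: corner angles sum to (7/4)*pi, defect = 2*pi - (7/4)*pi = pi/4
by Gauss-Bonnet the loop rotates the vector by the enclosed defect sum (positive orientation, mod 2*pi)
final angle = (5/4)*pi + pi/4 = (3/2)*pi (mod 2*pi)

Answer: final direction angle = (3/2)*pi


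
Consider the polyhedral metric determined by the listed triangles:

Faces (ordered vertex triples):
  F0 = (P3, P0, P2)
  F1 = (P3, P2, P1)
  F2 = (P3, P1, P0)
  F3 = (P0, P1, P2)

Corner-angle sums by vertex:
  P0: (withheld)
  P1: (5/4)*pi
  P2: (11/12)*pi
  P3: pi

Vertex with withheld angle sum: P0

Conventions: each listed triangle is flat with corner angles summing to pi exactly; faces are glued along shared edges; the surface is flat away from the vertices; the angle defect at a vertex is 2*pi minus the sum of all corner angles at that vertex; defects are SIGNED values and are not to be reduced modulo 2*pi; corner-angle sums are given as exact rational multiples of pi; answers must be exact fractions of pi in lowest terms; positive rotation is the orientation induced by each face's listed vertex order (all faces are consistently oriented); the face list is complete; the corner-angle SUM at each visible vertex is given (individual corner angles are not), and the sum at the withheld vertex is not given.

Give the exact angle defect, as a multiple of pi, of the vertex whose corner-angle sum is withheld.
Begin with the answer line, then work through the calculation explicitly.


Answer: defect(P0) = (7/6)*pi

V = 4, E = 6, F = 4; chi = V - E + F = 2
Gauss-Bonnet: total defect = 2*pi*chi = 4*pi; visible defects sum to (17/6)*pi


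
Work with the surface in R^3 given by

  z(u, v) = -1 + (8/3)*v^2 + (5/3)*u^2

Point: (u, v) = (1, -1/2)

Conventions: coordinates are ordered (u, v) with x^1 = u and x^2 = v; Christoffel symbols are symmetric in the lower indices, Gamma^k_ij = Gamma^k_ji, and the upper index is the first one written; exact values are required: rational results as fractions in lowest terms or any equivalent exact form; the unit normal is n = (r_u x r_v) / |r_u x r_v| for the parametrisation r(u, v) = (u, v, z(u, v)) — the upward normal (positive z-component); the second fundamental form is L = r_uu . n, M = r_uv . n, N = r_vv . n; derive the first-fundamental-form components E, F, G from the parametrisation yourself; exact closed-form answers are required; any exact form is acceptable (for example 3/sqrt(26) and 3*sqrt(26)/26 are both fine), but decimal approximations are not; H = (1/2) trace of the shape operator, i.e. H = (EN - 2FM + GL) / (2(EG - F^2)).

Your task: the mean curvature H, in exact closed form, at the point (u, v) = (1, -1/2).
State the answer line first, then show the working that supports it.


Answer: H = 1237*sqrt(173)/29929

z_u = 10/3, z_v = -8/3, z_uu = 10/3, z_uv = 0, z_vv = 16/3
E = 109/9, F = -80/9, G = 73/9; answer radicand W^2 = 173/9
unnormalised second-form numerators: l = 10/3, m = 0, n = 16/3; L = l/sqrt(173/9), and similarly M = m/sqrt(W^2), N = n/sqrt(W^2)
H = (E*n - 2*F*m + G*l) / (2*(EG - F^2)*sqrt(W^2)); E*n - 2*F*m + G*l = 2474/27, EG - F^2 = 173/9, so H = (1237/519)/sqrt(173/9)


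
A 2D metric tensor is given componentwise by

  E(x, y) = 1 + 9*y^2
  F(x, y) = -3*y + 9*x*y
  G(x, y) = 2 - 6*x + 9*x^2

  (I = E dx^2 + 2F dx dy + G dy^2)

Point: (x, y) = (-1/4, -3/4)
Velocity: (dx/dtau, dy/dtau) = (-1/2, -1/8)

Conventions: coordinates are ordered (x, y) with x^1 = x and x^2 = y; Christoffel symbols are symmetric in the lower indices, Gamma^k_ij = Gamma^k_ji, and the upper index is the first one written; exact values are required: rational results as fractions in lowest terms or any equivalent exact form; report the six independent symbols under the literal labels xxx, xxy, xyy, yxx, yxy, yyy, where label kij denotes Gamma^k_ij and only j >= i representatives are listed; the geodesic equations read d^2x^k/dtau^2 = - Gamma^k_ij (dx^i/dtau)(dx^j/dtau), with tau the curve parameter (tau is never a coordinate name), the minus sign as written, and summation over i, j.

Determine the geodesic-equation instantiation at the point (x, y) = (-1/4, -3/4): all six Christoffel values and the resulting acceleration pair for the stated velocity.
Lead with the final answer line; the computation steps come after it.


Answer: Gamma_xxx = 0, Gamma_xxy = -54/73, Gamma_xyy = 0, Gamma_yxx = 0, Gamma_yxy = -42/73, Gamma_yyy = 0; accelerations (d^2x/dtau^2, d^2y/dtau^2) = (27/292, 21/292)

E = 97/16, F = 63/16, G = 65/16 at the point
E_x = 0, E_y = -27/2, F_x = -27/4, F_y = -21/4, G_x = -21/2, G_y = 0
EG - F^2 = 73/8;  g^inv = (8/73) * [[65/16, -63/16], [-63/16, 97/16]]
first-kind symbols [ij,l] = (1/2)(d_i g_jl + d_j g_il - d_l g_ij): [xx,x] = E_x/2 = 0, [xx,y] = F_x - E_y/2 = 0, [xy,x] = E_y/2 = -27/4, [xy,y] = G_x/2 = -21/4, [yy,x] = F_y - G_x/2 = 0, [yy,y] = G_y/2 = 0
Gamma^x_ij = (G*[ij,x] - F*[ij,y])/(EG - F^2), Gamma^y_ij = (E*[ij,y] - F*[ij,x])/(EG - F^2)
Gamma_xxx = 0, Gamma_xxy = -54/73, Gamma_xyy = 0, Gamma_yxx = 0, Gamma_yxy = -42/73, Gamma_yyy = 0
d^2x/dtau^2 = -(Gamma_xxx*(-1/2)^2 + 2*Gamma_xxy*(-1/2)*(-1/8) + Gamma_xyy*(-1/8)^2) = 27/292
d^2y/dtau^2 = -(Gamma_yxx*(-1/2)^2 + 2*Gamma_yxy*(-1/2)*(-1/8) + Gamma_yyy*(-1/8)^2) = 21/292


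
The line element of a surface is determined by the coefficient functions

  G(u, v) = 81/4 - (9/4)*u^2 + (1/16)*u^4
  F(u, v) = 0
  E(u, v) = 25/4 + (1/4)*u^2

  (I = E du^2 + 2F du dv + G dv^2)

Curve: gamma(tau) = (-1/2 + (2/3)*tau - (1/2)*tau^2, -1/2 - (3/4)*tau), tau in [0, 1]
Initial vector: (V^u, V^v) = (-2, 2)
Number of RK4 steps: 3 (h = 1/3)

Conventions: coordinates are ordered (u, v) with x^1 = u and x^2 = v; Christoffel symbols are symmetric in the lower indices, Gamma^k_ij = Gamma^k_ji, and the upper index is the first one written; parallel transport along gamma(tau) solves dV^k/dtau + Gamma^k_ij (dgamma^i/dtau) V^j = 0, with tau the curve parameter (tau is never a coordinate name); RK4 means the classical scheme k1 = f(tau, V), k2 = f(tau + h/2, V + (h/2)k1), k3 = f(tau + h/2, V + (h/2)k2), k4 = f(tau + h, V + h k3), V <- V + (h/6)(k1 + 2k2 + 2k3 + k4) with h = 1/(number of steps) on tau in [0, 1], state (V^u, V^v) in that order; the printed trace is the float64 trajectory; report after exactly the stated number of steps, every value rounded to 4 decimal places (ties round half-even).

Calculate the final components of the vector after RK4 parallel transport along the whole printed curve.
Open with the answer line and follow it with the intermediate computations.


Answer: V^u = -2.1796, V^v = 1.9260

gamma'(tau) = (2/3 - tau, -3/4); f(tau, V)^k = -Gamma^k_ij(gamma(tau)) gamma'^i(tau) V^j; h = 1/3; intermediate values shown to 6 dp
curve data and Christoffel symbols at the stage parameters:
  tau = 0.000000: gamma = (-0.500000, -0.500000), gamma' = (0.666667, -0.750000); Gamma_uuu = -0.019802, Gamma_uuv = 0.000000, Gamma_uvv = -0.175743, Gamma_vuu = 0.000000, Gamma_vuv = 0.056338, Gamma_vvv = 0.000000
  tau = 0.166667: gamma = (-0.402778, -0.625000), gamma' = (0.500000, -0.750000); Gamma_uuu = -0.016007, Gamma_uuv = 0.000000, Gamma_uvv = -0.142767, Gamma_vuu = 0.000000, Gamma_vuv = 0.045160, Gamma_vvv = 0.000000
  tau = 0.333333: gamma = (-0.333333, -0.750000), gamma' = (0.333333, -0.750000); Gamma_uuu = -0.013274, Gamma_uuv = 0.000000, Gamma_uvv = -0.118732, Gamma_vuu = 0.000000, Gamma_vuv = 0.037267, Gamma_vvv = 0.000000
  tau = 0.500000: gamma = (-0.291667, -0.875000), gamma' = (0.166667, -0.750000); Gamma_uuu = -0.011627, Gamma_uuv = 0.000000, Gamma_uvv = -0.104149, Gamma_vuu = 0.000000, Gamma_vuv = 0.032561, Gamma_vvv = 0.000000
  tau = 0.666667: gamma = (-0.277778, -1.000000), gamma' = (0.000000, -0.750000); Gamma_uuu = -0.011077, Gamma_uuv = 0.000000, Gamma_uvv = -0.099265, Gamma_vuu = 0.000000, Gamma_vuv = 0.030997, Gamma_vvv = 0.000000
  tau = 0.833333: gamma = (-0.291667, -1.125000), gamma' = (-0.166667, -0.750000); Gamma_uuu = -0.011627, Gamma_uuv = 0.000000, Gamma_uvv = -0.104149, Gamma_vuu = 0.000000, Gamma_vuv = 0.032561, Gamma_vvv = 0.000000
  tau = 1.000000: gamma = (-0.333333, -1.250000), gamma' = (-0.333333, -0.750000); Gamma_uuu = -0.013274, Gamma_uuv = 0.000000, Gamma_uvv = -0.118732, Gamma_vuu = 0.000000, Gamma_vuv = 0.037267, Gamma_vvv = 0.000000
step 0: V^u = -2.0000, V^v = 2.0000
step 1: k1 = (-0.290017, -0.159624), k2 = (-0.227696, -0.113937), k3 = (-0.228428, -0.113757), k4 = (-0.183907, -0.082403); V <- V + (h/6)(k1 + 2k2 + 2k3 + k4): V^u = -2.0770, V^v = 1.9613
step 2: k1 = (-0.183837, -0.082416), k2 = (-0.156209, -0.062040), k3 = (-0.156465, -0.061946), k4 = (-0.144476, -0.049498); V <- V + (h/6)(k1 + 2k2 + 2k3 + k4): V^u = -2.1300, V^v = 1.9402
step 3: k1 = (-0.144442, -0.049518), k2 = (-0.146730, -0.042120), k3 = (-0.146826, -0.042123), k4 = (-0.161876, -0.036975); V <- V + (h/6)(k1 + 2k2 + 2k3 + k4): V^u = -2.1796, V^v = 1.9260


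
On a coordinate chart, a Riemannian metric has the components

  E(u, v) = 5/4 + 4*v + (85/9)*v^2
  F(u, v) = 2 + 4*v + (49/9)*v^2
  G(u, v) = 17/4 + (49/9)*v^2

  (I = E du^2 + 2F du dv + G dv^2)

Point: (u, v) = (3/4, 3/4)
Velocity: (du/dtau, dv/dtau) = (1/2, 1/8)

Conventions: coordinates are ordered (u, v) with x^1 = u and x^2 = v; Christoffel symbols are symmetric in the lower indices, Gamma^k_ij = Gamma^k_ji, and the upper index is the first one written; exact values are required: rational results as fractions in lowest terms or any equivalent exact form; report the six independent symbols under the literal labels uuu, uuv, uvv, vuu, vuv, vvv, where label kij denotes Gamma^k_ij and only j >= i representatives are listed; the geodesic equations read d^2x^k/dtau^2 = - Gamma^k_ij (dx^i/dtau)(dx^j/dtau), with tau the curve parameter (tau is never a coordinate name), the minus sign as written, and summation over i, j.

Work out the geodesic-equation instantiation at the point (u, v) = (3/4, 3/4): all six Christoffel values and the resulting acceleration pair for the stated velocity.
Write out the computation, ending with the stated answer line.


E = 153/16, F = 129/16, G = 117/16 at the point
E_u = 0, E_v = 109/6, F_u = 0, F_v = 73/6, G_u = 0, G_v = 49/6
EG - F^2 = 315/64;  g^inv = (64/315) * [[117/16, -129/16], [-129/16, 153/16]]
first-kind symbols [ij,l] = (1/2)(d_i g_jl + d_j g_il - d_l g_ij): [uu,u] = E_u/2 = 0, [uu,v] = F_u - E_v/2 = -109/12, [uv,u] = E_v/2 = 109/12, [uv,v] = G_u/2 = 0, [vv,u] = F_v - G_u/2 = 73/6, [vv,v] = G_v/2 = 49/12
Gamma^u_ij = (G*[ij,u] - F*[ij,v])/(EG - F^2), Gamma^v_ij = (E*[ij,v] - F*[ij,u])/(EG - F^2)
Gamma_uuu = 4687/315, Gamma_uuv = 1417/105, Gamma_uvv = 3587/315, Gamma_vuu = -1853/105, Gamma_vuv = -4687/315, Gamma_vvv = -3779/315
d^2u/dtau^2 = -(Gamma_uuu*(1/2)^2 + 2*Gamma_uuv*(1/2)*(1/8) + Gamma_uvv*(1/8)^2) = -37529/6720
d^2v/dtau^2 = -(Gamma_vuu*(1/2)^2 + 2*Gamma_vuv*(1/2)*(1/8) + Gamma_vvv*(1/8)^2) = 130219/20160

Answer: Gamma_uuu = 4687/315, Gamma_uuv = 1417/105, Gamma_uvv = 3587/315, Gamma_vuu = -1853/105, Gamma_vuv = -4687/315, Gamma_vvv = -3779/315; accelerations (d^2u/dtau^2, d^2v/dtau^2) = (-37529/6720, 130219/20160)


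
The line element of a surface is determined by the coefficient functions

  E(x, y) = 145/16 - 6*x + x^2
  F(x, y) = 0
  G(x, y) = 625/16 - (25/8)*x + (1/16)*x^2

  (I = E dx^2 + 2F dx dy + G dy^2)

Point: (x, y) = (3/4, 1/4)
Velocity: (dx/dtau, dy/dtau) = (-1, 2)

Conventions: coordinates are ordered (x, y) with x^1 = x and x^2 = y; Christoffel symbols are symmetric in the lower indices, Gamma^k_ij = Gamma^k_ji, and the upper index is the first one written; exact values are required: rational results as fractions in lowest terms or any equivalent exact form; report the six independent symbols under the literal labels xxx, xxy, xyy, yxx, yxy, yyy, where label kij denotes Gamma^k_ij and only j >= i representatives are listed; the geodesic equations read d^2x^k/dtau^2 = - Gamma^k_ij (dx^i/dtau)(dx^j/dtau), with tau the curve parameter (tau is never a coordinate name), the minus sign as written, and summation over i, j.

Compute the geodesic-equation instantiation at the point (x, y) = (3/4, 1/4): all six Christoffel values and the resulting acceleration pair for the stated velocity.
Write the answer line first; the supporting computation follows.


Answer: Gamma_xxx = -18/41, Gamma_xxy = 0, Gamma_xyy = 97/328, Gamma_yxx = 0, Gamma_yxy = -4/97, Gamma_yyy = 0; accelerations (d^2x/dtau^2, d^2y/dtau^2) = (-61/82, -16/97)

E = 41/8, F = 0, G = 9409/256 at the point
E_x = -9/2, E_y = 0, F_x = 0, F_y = 0, G_x = -97/32, G_y = 0
EG - F^2 = 385769/2048;  g^inv = (2048/385769) * [[9409/256, 0], [0, 41/8]]
first-kind symbols [ij,l] = (1/2)(d_i g_jl + d_j g_il - d_l g_ij): [xx,x] = E_x/2 = -9/4, [xx,y] = F_x - E_y/2 = 0, [xy,x] = E_y/2 = 0, [xy,y] = G_x/2 = -97/64, [yy,x] = F_y - G_x/2 = 97/64, [yy,y] = G_y/2 = 0
Gamma^x_ij = (G*[ij,x] - F*[ij,y])/(EG - F^2), Gamma^y_ij = (E*[ij,y] - F*[ij,x])/(EG - F^2)
Gamma_xxx = -18/41, Gamma_xxy = 0, Gamma_xyy = 97/328, Gamma_yxx = 0, Gamma_yxy = -4/97, Gamma_yyy = 0
d^2x/dtau^2 = -(Gamma_xxx*(-1)^2 + 2*Gamma_xxy*(-1)*(2) + Gamma_xyy*(2)^2) = -61/82
d^2y/dtau^2 = -(Gamma_yxx*(-1)^2 + 2*Gamma_yxy*(-1)*(2) + Gamma_yyy*(2)^2) = -16/97


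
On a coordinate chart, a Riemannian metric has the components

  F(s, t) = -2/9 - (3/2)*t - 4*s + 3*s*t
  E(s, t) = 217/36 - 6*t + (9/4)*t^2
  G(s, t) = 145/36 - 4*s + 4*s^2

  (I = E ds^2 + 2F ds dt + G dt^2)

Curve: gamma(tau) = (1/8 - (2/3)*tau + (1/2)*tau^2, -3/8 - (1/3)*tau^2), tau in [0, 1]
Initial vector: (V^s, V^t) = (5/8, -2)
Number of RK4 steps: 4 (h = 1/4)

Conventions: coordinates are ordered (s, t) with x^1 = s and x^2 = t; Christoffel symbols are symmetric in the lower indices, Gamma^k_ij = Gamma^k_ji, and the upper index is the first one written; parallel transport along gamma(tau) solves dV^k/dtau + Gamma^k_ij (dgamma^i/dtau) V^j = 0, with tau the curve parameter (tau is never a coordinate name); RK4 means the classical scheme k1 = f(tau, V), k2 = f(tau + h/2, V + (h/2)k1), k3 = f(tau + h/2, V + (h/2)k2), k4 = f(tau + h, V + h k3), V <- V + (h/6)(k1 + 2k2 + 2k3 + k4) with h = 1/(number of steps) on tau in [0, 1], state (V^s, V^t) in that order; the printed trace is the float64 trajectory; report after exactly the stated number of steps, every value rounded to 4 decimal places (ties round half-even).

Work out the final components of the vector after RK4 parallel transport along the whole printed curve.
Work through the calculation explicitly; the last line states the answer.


gamma'(tau) = (-2/3 + tau, -(2/3)*tau); f(tau, V)^k = -Gamma^k_ij(gamma(tau)) gamma'^i(tau) V^j; h = 1/4; intermediate values shown to 6 dp
curve data and Christoffel symbols at the stage parameters:
  tau = 0.000000: gamma = (0.125000, -0.375000), gamma' = (-0.666667, 0.000000); Gamma_sss = -0.012508, Gamma_sst = -0.463205, Gamma_stt = 0.043762, Gamma_tss = -0.357913, Gamma_tst = -0.456545, Gamma_ttt = 0.003661
  tau = 0.125000: gamma = (0.049479, -0.380208), gamma' = (-0.541667, -0.083333); Gamma_sss = 0.003635, Gamma_sst = -0.441552, Gamma_stt = 0.052192, Gamma_tss = -0.334795, Gamma_tst = -0.458555, Gamma_ttt = -0.001274
  tau = 0.250000: gamma = (-0.010417, -0.395833), gamma' = (-0.416667, -0.166667); Gamma_sss = 0.015568, Gamma_sst = -0.422135, Gamma_stt = 0.058596, Gamma_tss = -0.320280, Gamma_tst = -0.457513, Gamma_ttt = -0.006127
  tau = 0.375000: gamma = (-0.054688, -0.421875), gamma' = (-0.291667, -0.250000); Gamma_sss = 0.024414, Gamma_sst = -0.405348, Gamma_stt = 0.062713, Gamma_tss = -0.313130, Gamma_tst = -0.454525, Gamma_ttt = -0.010287
  tau = 0.500000: gamma = (-0.083333, -0.458333), gamma' = (-0.166667, -0.333333); Gamma_sss = 0.030859, Gamma_sst = -0.391345, Gamma_stt = 0.064383, Gamma_tss = -0.312592, Gamma_tst = -0.450219, Gamma_ttt = -0.013396
  tau = 0.625000: gamma = (-0.096354, -0.505208), gamma' = (-0.041667, -0.416667); Gamma_sss = 0.035256, Gamma_sst = -0.380143, Gamma_stt = 0.063594, Gamma_tss = -0.318297, Gamma_tst = -0.444863, Gamma_ttt = -0.015248
  tau = 0.750000: gamma = (-0.093750, -0.562500), gamma' = (0.083333, -0.500000); Gamma_sss = 0.037697, Gamma_sst = -0.371670, Gamma_stt = 0.060499, Gamma_tss = -0.330200, Gamma_tst = -0.438452, Gamma_ttt = -0.015742
  tau = 0.875000: gamma = (-0.075521, -0.630208), gamma' = (0.208333, -0.583333); Gamma_sss = 0.038035, Gamma_sst = -0.365787, Gamma_stt = 0.055396, Gamma_tss = -0.348540, Gamma_tst = -0.430738, Gamma_ttt = -0.014864
  tau = 1.000000: gamma = (-0.041667, -0.708333), gamma' = (0.333333, -0.666667); Gamma_sss = 0.035902, Gamma_sst = -0.362269, Gamma_stt = 0.048706, Gamma_tss = -0.373824, Gamma_tst = -0.421243, Gamma_ttt = -0.012700
step 0: V^s = 0.6250, V^t = -2.0000
step 1: k1 = (0.612395, 0.459596), k2 = (0.431726, 0.328673), k3 = (0.436355, 0.337698), k4 = (0.271336, 0.213183); V <- V + (h/6)(k1 + 2k2 + 2k3 + k4): V^s = 0.7342, V^t = -1.9164
step 2: k1 = (0.271475, 0.213333), k2 = (0.121426, 0.097957), k3 = (0.124672, 0.103750), k4 = (-0.013165, -0.004430); V <- V + (h/6)(k1 + 2k2 + 2k3 + k4): V^s = 0.7654, V^t = -1.8909
step 3: k1 = (-0.013160, -0.004417), k2 = (-0.140017, -0.104628), k3 = (-0.137662, -0.101166), k4 = (-0.255460, -0.195075); V <- V + (h/6)(k1 + 2k2 + 2k3 + k4): V^s = 0.7311, V^t = -1.9164
step 4: k1 = (-0.255486, -0.195096), k2 = (-0.365337, -0.282238), k3 = (-0.363481, -0.280667), k4 = (-0.466679, -0.362138); V <- V + (h/6)(k1 + 2k2 + 2k3 + k4): V^s = 0.6403, V^t = -1.9865

Answer: V^s = 0.6403, V^t = -1.9865


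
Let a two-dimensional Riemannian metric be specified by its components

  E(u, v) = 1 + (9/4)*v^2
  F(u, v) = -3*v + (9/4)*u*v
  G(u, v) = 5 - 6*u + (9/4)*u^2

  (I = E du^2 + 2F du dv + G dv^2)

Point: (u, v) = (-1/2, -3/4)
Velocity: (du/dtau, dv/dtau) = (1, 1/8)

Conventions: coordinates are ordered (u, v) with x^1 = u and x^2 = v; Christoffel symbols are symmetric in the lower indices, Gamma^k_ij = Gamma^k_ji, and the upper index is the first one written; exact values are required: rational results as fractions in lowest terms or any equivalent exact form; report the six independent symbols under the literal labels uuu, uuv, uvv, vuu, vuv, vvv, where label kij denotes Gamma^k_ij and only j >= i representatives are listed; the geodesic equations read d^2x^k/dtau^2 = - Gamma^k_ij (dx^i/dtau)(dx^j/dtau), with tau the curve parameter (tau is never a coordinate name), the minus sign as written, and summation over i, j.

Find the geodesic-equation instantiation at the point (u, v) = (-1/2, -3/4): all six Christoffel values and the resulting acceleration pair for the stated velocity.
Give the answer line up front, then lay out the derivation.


Answer: Gamma_uuu = 0, Gamma_uuv = -108/629, Gamma_uvv = 0, Gamma_vuu = 0, Gamma_vuv = -264/629, Gamma_vvv = 0; accelerations (d^2u/dtau^2, d^2v/dtau^2) = (27/629, 66/629)

E = 145/64, F = 99/32, G = 137/16 at the point
E_u = 0, E_v = -27/8, F_u = -27/16, F_v = -33/8, G_u = -33/4, G_v = 0
EG - F^2 = 629/64;  g^inv = (64/629) * [[137/16, -99/32], [-99/32, 145/64]]
first-kind symbols [ij,l] = (1/2)(d_i g_jl + d_j g_il - d_l g_ij): [uu,u] = E_u/2 = 0, [uu,v] = F_u - E_v/2 = 0, [uv,u] = E_v/2 = -27/16, [uv,v] = G_u/2 = -33/8, [vv,u] = F_v - G_u/2 = 0, [vv,v] = G_v/2 = 0
Gamma^u_ij = (G*[ij,u] - F*[ij,v])/(EG - F^2), Gamma^v_ij = (E*[ij,v] - F*[ij,u])/(EG - F^2)
Gamma_uuu = 0, Gamma_uuv = -108/629, Gamma_uvv = 0, Gamma_vuu = 0, Gamma_vuv = -264/629, Gamma_vvv = 0
d^2u/dtau^2 = -(Gamma_uuu*(1)^2 + 2*Gamma_uuv*(1)*(1/8) + Gamma_uvv*(1/8)^2) = 27/629
d^2v/dtau^2 = -(Gamma_vuu*(1)^2 + 2*Gamma_vuv*(1)*(1/8) + Gamma_vvv*(1/8)^2) = 66/629


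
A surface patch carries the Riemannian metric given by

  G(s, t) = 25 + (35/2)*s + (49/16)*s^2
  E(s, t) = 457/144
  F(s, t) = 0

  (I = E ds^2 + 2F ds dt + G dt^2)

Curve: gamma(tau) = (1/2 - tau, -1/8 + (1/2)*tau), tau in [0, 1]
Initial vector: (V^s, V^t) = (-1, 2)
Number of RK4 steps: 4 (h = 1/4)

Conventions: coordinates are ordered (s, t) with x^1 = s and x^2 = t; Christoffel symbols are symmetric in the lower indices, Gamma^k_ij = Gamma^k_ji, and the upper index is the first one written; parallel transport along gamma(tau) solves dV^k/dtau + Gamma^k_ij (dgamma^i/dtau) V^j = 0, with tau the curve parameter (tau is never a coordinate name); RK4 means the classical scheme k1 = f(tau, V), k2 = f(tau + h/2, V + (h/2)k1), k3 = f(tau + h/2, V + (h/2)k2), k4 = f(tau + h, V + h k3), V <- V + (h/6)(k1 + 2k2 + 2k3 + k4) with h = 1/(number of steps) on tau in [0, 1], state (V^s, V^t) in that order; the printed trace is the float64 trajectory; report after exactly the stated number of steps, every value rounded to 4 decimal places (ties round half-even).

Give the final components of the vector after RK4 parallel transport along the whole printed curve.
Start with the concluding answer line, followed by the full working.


Answer: V^s = 2.2291, V^t = 2.7154

gamma'(tau) = (-1, 1/2); f(tau, V)^k = -Gamma^k_ij(gamma(tau)) gamma'^i(tau) V^j; h = 1/4; intermediate values shown to 6 dp
curve data and Christoffel symbols at the stage parameters:
  tau = 0.000000: gamma = (0.500000, -0.125000), gamma' = (-1.000000, 0.500000); Gamma_sss = 0.000000, Gamma_sst = 0.000000, Gamma_stt = -3.239606, Gamma_tss = 0.000000, Gamma_tst = 0.297872, Gamma_ttt = 0.000000
  tau = 0.125000: gamma = (0.375000, -0.062500), gamma' = (-1.000000, 0.500000); Gamma_sss = 0.000000, Gamma_sst = 0.000000, Gamma_stt = -3.118982, Gamma_tss = 0.000000, Gamma_tst = 0.309392, Gamma_ttt = 0.000000
  tau = 0.250000: gamma = (0.250000, 0.000000), gamma' = (-1.000000, 0.500000); Gamma_sss = 0.000000, Gamma_sst = 0.000000, Gamma_stt = -2.998359, Gamma_tss = 0.000000, Gamma_tst = 0.321839, Gamma_ttt = 0.000000
  tau = 0.375000: gamma = (0.125000, 0.062500), gamma' = (-1.000000, 0.500000); Gamma_sss = 0.000000, Gamma_sst = 0.000000, Gamma_stt = -2.877735, Gamma_tss = 0.000000, Gamma_tst = 0.335329, Gamma_ttt = 0.000000
  tau = 0.500000: gamma = (0.000000, 0.125000), gamma' = (-1.000000, 0.500000); Gamma_sss = 0.000000, Gamma_sst = 0.000000, Gamma_stt = -2.757112, Gamma_tss = 0.000000, Gamma_tst = 0.350000, Gamma_ttt = 0.000000
  tau = 0.625000: gamma = (-0.125000, 0.187500), gamma' = (-1.000000, 0.500000); Gamma_sss = 0.000000, Gamma_sst = 0.000000, Gamma_stt = -2.636488, Gamma_tss = 0.000000, Gamma_tst = 0.366013, Gamma_ttt = 0.000000
  tau = 0.750000: gamma = (-0.250000, 0.250000), gamma' = (-1.000000, 0.500000); Gamma_sss = 0.000000, Gamma_sst = 0.000000, Gamma_stt = -2.515864, Gamma_tss = 0.000000, Gamma_tst = 0.383562, Gamma_ttt = 0.000000
  tau = 0.875000: gamma = (-0.375000, 0.312500), gamma' = (-1.000000, 0.500000); Gamma_sss = 0.000000, Gamma_sst = 0.000000, Gamma_stt = -2.395241, Gamma_tss = 0.000000, Gamma_tst = 0.402878, Gamma_ttt = 0.000000
  tau = 1.000000: gamma = (-0.500000, 0.375000), gamma' = (-1.000000, 0.500000); Gamma_sss = 0.000000, Gamma_sst = 0.000000, Gamma_stt = -2.274617, Gamma_tss = 0.000000, Gamma_tst = 0.424242, Gamma_ttt = 0.000000
step 0: V^s = -1.0000, V^t = 2.0000
step 1: k1 = (3.239606, 0.744681), k2 = (3.264148, 0.739636), k3 = (3.263165, 0.738966), k4 = (3.275320, 0.732778); V <- V + (h/6)(k1 + 2k2 + 2k3 + k4): V^s = -0.1846, V^t = 2.1848
step 2: k1 = (3.275374, 0.732853), k2 = (3.275416, 0.725644), k3 = (3.274119, 0.725341), k4 = (3.261819, 0.717202); V <- V + (h/6)(k1 + 2k2 + 2k3 + k4): V^s = 0.6336, V^t = 2.3661
step 3: k1 = (3.261818, 0.717264), k2 = (3.237304, 0.708279), k3 = (3.235824, 0.708428), k4 = (3.199197, 0.698831); V <- V + (h/6)(k1 + 2k2 + 2k3 + k4): V^s = 1.4422, V^t = 2.5432
step 4: k1 = (3.199142, 0.698876), k2 = (3.150382, 0.688712), k3 = (3.148860, 0.689428), k4 = (3.088398, 0.679135); V <- V + (h/6)(k1 + 2k2 + 2k3 + k4): V^s = 2.2291, V^t = 2.7154


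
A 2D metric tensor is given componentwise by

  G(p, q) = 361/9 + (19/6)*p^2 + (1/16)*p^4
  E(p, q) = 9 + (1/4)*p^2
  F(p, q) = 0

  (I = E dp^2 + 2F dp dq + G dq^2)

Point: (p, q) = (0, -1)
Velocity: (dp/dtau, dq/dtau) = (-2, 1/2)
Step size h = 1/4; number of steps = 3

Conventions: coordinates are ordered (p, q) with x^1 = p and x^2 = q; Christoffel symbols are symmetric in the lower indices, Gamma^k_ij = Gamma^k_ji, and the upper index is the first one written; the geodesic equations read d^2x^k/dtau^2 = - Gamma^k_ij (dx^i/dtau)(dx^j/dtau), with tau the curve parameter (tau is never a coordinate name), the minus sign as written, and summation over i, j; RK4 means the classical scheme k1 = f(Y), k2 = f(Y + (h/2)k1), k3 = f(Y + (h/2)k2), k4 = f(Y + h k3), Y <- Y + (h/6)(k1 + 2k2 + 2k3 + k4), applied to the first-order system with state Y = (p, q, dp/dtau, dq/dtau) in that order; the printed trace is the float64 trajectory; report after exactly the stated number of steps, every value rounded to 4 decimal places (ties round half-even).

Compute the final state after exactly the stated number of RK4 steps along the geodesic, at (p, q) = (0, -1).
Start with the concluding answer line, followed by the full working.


Answer: p = -1.4960, q = -0.6455, dp/dtau = -1.9822, dq/dtau = 0.4221

f(Y) = (dp/dtau, dq/dtau, -Gamma^p_ij Y'^i Y'^j, -Gamma^q_ij Y'^i Y'^j) with the Gammas evaluated at the stage position; h = 0.250000; intermediate values shown to 6 dp
step 0: p = 0.0000, q = -1.0000, dp/dtau = -2.0000, dq/dtau = 0.5000
step 1:
  k1: at (p, q) = (0.000000, -1.000000), (dp/dtau, dq/dtau) = (-2.000000, 0.500000); Gamma_ppp = 0.000000, Gamma_ppq = 0.000000, Gamma_pqq = 0.000000, Gamma_qpp = 0.000000, Gamma_qpq = 0.000000, Gamma_qqq = 0.000000; k1 = (-2.000000, 0.500000, 0.000000, 0.000000)
  k2: at (p, q) = (-0.250000, -0.937500), (dp/dtau, dq/dtau) = (-2.000000, 0.500000); Gamma_ppp = -0.006932, Gamma_ppq = 0.000000, Gamma_pqq = 0.088027, Gamma_qpp = 0.000000, Gamma_qpq = -0.019688, Gamma_qqq = 0.000000; k2 = (-2.000000, 0.500000, 0.005723, -0.039377)
  k3: at (p, q) = (-0.250000, -0.937500), (dp/dtau, dq/dtau) = (-1.999285, 0.495078); Gamma_ppp = -0.006932, Gamma_ppq = 0.000000, Gamma_pqq = 0.088027, Gamma_qpp = 0.000000, Gamma_qpq = -0.019688, Gamma_qqq = 0.000000; k3 = (-1.999285, 0.495078, 0.006134, -0.038975)
  k4: at (p, q) = (-0.499821, -0.876231), (dp/dtau, dq/dtau) = (-1.998466, 0.490256); Gamma_ppp = -0.013788, Gamma_ppq = 0.000000, Gamma_pqq = 0.176373, Gamma_qpp = 0.000000, Gamma_qpq = -0.039074, Gamma_qqq = 0.000000; k4 = (-1.998466, 0.490256, 0.012677, -0.076567)
  Y <- Y + (h/6)(k1 + 2k2 + 2k3 + k4): p = -0.4999, q = -0.8758, dp/dtau = -1.9985, dq/dtau = 0.4903
step 2:
  k1: at (p, q) = (-0.499876, -0.875816), (dp/dtau, dq/dtau) = (-1.998484, 0.490280); Gamma_ppp = -0.013790, Gamma_ppq = 0.000000, Gamma_pqq = 0.176393, Gamma_qpp = 0.000000, Gamma_qpq = -0.039078, Gamma_qqq = 0.000000; k1 = (-1.998484, 0.490280, 0.012675, -0.076580)
  k2: at (p, q) = (-0.749687, -0.814531), (dp/dtau, dq/dtau) = (-1.996899, 0.480708); Gamma_ppp = -0.020505, Gamma_ppq = 0.000000, Gamma_pqq = 0.265486, Gamma_qpp = 0.000000, Gamma_qpq = -0.057901, Gamma_qqq = 0.000000; k2 = (-1.996899, 0.480708, 0.020415, -0.111162)
  k3: at (p, q) = (-0.749489, -0.815728), (dp/dtau, dq/dtau) = (-1.995932, 0.476385); Gamma_ppp = -0.020499, Gamma_ppq = 0.000000, Gamma_pqq = 0.265415, Gamma_qpp = 0.000000, Gamma_qpq = -0.057887, Gamma_qqq = 0.000000; k3 = (-1.995932, 0.476385, 0.021430, -0.110081)
  k4: at (p, q) = (-0.998859, -0.756720), (dp/dtau, dq/dtau) = (-1.993126, 0.462760); Gamma_ppp = -0.026998, Gamma_ppq = 0.000000, Gamma_pqq = 0.355441, Gamma_qpp = 0.000000, Gamma_qpq = -0.075869, Gamma_qqq = 0.000000; k4 = (-1.993126, 0.462760, 0.031134, -0.139955)
  Y <- Y + (h/6)(k1 + 2k2 + 2k3 + k4): p = -0.9989, q = -0.7563, dp/dtau = -1.9932, dq/dtau = 0.4628
step 3:
  k1: at (p, q) = (-0.998929, -0.756348), (dp/dtau, dq/dtau) = (-1.993171, 0.462821); Gamma_ppp = -0.027000, Gamma_ppq = 0.000000, Gamma_pqq = 0.355467, Gamma_qpp = 0.000000, Gamma_qpq = -0.075874, Gamma_qqq = 0.000000; k1 = (-1.993171, 0.462821, 0.031120, -0.139985)
  k2: at (p, q) = (-1.248076, -0.698496), (dp/dtau, dq/dtau) = (-1.989281, 0.445323); Gamma_ppp = -0.033231, Gamma_ppq = 0.000000, Gamma_pqq = 0.446806, Gamma_qpp = 0.000000, Gamma_qpq = -0.092825, Gamma_qqq = 0.000000; k2 = (-1.989281, 0.445323, 0.042895, -0.164462)
  k3: at (p, q) = (-1.247590, -0.700683), (dp/dtau, dq/dtau) = (-1.987809, 0.442264); Gamma_ppp = -0.033219, Gamma_ppq = 0.000000, Gamma_pqq = 0.446627, Gamma_qpp = 0.000000, Gamma_qpq = -0.092793, Gamma_qqq = 0.000000; k3 = (-1.987809, 0.442264, 0.043902, -0.163155)
  k4: at (p, q) = (-1.495882, -0.645782), (dp/dtau, dq/dtau) = (-1.982196, 0.422033); Gamma_ppp = -0.039121, Gamma_ppq = 0.000000, Gamma_pqq = 0.539298, Gamma_qpp = 0.000000, Gamma_qpq = -0.108511, Gamma_qqq = 0.000000; k4 = (-1.982196, 0.422033, 0.057654, -0.181550)
  Y <- Y + (h/6)(k1 + 2k2 + 2k3 + k4): p = -1.4960, q = -0.6455, dp/dtau = -1.9822, dq/dtau = 0.4221
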